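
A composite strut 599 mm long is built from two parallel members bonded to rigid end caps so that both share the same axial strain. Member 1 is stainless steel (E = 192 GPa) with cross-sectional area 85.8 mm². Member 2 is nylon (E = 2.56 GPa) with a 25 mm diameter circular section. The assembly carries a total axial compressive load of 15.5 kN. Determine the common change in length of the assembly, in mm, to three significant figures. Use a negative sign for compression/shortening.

-0.524 mm

A_2 = 490.9 mm².
Equal strain + equilibrium ⇒ each member carries load in proportion to AE: A₁E₁ = 16470000 N, A₂E₂ = 1257000 N, ΣAE = 17730000 N.
δ = PL/ΣAE = -15500·599/17730000 = -0.5237 mm.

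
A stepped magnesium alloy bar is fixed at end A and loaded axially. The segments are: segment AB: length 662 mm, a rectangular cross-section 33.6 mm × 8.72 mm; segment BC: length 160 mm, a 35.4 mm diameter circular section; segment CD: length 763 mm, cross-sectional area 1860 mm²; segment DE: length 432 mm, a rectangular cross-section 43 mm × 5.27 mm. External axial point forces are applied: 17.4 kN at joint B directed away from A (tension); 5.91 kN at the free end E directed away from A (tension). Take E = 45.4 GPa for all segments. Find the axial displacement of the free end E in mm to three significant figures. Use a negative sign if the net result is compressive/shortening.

Internal axial forces (sectioning from the free end, tension +): N_DE = 5.91 kN, N_CD = 5.91 kN, N_BC = 5.91 kN, N_AB = 23.31 kN.
A_AB = 293 mm².
A_BC = 984.2 mm².
A_DE = 226.6 mm².
δ_AB = 23310·662/(293·45400) = 1.16 mm
δ_BC = 5910·160/(984.2·45400) = 0.02116 mm
δ_CD = 5910·763/(1860·45400) = 0.0534 mm
δ_DE = 5910·432/(226.6·45400) = 0.2482 mm
δ = Σδ_i = 1.483 mm.

1.48 mm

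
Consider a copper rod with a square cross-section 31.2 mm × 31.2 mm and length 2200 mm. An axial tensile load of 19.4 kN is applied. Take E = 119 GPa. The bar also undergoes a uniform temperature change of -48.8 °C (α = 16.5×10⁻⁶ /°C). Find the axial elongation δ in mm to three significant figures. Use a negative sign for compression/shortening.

-1.40 mm

A = 973.4 mm².
δ_mech = NL/(AE) = 19400·2200/(973.4·119000) = 0.3684 mm.
δ_thermal = αLΔT = 16.5e-6·2200·-48.8 = -1.771 mm.
δ = δ_mech + δ_thermal = -1.403 mm.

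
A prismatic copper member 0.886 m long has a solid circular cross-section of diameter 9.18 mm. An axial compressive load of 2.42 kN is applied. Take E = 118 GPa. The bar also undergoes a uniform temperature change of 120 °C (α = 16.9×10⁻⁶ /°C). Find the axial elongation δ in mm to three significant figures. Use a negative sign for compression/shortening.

1.52 mm

A = 66.19 mm².
δ_mech = NL/(AE) = -2420·886/(66.19·118000) = -0.2745 mm.
δ_thermal = αLΔT = 16.9e-6·886·120 = 1.797 mm.
δ = δ_mech + δ_thermal = 1.522 mm.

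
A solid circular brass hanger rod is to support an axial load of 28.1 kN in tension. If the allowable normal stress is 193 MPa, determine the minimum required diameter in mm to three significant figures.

Required area A ≥ P/σ_allow = 28100/193 = 145.6 mm².
For a solid circular section, d ≥ √(4A/π) = 13.62 mm.

13.6 mm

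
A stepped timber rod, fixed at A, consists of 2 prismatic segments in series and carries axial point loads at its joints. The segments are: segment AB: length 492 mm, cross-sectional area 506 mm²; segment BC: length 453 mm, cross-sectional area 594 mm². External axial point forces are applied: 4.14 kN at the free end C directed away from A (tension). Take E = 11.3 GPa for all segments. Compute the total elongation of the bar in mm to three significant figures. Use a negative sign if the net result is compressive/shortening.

Internal axial forces (sectioning from the free end, tension +): N_BC = 4.14 kN, N_AB = 4.14 kN.
δ_AB = 4140·492/(506·11300) = 0.3562 mm
δ_BC = 4140·453/(594·11300) = 0.2794 mm
δ = Σδ_i = 0.6356 mm.

0.636 mm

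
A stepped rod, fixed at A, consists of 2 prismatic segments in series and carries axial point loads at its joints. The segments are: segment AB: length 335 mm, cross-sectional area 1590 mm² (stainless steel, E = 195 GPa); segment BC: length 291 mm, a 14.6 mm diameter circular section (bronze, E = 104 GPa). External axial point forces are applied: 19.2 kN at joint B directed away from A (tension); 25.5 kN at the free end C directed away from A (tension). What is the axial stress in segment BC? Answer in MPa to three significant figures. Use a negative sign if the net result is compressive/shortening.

152 MPa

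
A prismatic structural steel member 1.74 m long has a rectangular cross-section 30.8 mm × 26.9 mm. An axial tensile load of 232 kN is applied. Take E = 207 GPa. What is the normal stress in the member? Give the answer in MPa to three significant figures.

280 MPa

A = 828.5 mm².
σ = N/A = 232000/828.5 = 280 MPa.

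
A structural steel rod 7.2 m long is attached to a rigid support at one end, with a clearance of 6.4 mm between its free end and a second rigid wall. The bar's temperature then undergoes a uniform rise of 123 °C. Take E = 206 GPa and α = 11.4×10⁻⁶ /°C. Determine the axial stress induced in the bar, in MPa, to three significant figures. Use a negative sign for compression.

-106 MPa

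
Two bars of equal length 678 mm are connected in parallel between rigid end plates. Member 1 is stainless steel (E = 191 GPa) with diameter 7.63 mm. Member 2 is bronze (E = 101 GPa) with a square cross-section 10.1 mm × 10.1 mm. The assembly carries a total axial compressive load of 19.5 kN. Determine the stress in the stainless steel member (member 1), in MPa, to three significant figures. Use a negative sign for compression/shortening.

A_1 = 45.72 mm².
A_2 = 102 mm².
Equal strain + equilibrium ⇒ each member carries load in proportion to AE: A₁E₁ = 8733000 N, A₂E₂ = 10300000 N, ΣAE = 19040000 N.
σ₁ = P·E₁/ΣAE = -19500·191000/19040000 = -195.7 MPa.

-196 MPa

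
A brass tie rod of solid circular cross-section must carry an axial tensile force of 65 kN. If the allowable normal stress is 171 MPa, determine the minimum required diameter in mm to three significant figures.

Required area A ≥ P/σ_allow = 65000/171 = 380.1 mm².
For a solid circular section, d ≥ √(4A/π) = 22 mm.

22.0 mm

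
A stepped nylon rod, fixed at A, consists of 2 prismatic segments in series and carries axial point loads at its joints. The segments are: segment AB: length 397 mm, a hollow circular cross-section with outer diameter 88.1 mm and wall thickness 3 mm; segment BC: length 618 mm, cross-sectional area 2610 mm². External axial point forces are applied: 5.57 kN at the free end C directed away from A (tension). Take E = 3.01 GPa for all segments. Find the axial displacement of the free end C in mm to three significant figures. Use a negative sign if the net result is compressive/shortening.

1.35 mm

Internal axial forces (sectioning from the free end, tension +): N_BC = 5.57 kN, N_AB = 5.57 kN.
A_AB = 802 mm².
δ_AB = 5570·397/(802·3010) = 0.916 mm
δ_BC = 5570·618/(2610·3010) = 0.4382 mm
δ = Σδ_i = 1.354 mm.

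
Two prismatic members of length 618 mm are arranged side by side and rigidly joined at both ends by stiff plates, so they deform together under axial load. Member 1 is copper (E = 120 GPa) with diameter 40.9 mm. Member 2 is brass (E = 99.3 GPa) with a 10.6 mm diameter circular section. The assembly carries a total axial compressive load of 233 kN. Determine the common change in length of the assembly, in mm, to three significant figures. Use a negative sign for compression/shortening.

A_1 = 1314 mm².
A_2 = 88.25 mm².
Equal strain + equilibrium ⇒ each member carries load in proportion to AE: A₁E₁ = 157700000 N, A₂E₂ = 8763000 N, ΣAE = 166400000 N.
δ = PL/ΣAE = -233000·618/166400000 = -0.8652 mm.

-0.865 mm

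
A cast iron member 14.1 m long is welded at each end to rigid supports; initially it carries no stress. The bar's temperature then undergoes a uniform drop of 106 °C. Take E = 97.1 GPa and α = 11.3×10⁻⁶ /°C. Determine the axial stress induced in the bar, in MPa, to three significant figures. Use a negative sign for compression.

Free thermal expansion αLΔT = 11.3e-6 · 14100 · -106 = -16.89 mm.
The walls impose strain ε = −(-16.89)/14100 = 1.1978e-03; σ = Eε = 97100 · 1.1978e-03 = 116.3 MPa.

116 MPa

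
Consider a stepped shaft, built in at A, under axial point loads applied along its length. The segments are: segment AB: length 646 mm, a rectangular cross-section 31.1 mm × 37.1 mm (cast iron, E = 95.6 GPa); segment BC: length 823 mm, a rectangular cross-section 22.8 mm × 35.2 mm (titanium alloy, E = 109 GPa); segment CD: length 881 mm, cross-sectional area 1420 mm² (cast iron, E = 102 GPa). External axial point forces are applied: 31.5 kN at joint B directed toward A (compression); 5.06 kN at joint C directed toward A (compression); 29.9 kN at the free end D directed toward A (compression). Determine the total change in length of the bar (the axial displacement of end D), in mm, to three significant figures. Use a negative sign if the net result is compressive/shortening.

-0.900 mm

Internal axial forces (sectioning from the free end, tension +): N_CD = -29.9 kN, N_BC = -34.96 kN, N_AB = -66.46 kN.
A_AB = 1154 mm².
A_BC = 802.6 mm².
δ_AB = -66460·646/(1154·95600) = -0.3892 mm
δ_BC = -34960·823/(802.6·109000) = -0.3289 mm
δ_CD = -29900·881/(1420·102000) = -0.1819 mm
δ = Σδ_i = -0.9 mm.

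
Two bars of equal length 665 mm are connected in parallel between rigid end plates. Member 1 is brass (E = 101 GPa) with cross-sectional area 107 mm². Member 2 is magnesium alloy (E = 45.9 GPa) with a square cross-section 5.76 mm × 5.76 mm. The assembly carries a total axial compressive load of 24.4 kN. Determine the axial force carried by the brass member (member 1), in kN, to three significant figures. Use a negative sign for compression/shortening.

A_2 = 33.18 mm².
Equal strain + equilibrium ⇒ each member carries load in proportion to AE: A₁E₁ = 10810000 N, A₂E₂ = 1523000 N, ΣAE = 12330000 N.
F₁ = P·A₁E₁/ΣAE = -24400·10810000/12330000 = -21390 N.

-21.4 kN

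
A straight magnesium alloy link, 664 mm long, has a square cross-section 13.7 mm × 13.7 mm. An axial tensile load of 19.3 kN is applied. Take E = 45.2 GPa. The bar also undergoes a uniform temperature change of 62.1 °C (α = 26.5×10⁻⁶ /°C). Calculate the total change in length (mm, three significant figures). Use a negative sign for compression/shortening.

A = 187.7 mm².
δ_mech = NL/(AE) = 19300·664/(187.7·45200) = 1.511 mm.
δ_thermal = αLΔT = 26.5e-6·664·62.1 = 1.093 mm.
δ = δ_mech + δ_thermal = 2.603 mm.

2.60 mm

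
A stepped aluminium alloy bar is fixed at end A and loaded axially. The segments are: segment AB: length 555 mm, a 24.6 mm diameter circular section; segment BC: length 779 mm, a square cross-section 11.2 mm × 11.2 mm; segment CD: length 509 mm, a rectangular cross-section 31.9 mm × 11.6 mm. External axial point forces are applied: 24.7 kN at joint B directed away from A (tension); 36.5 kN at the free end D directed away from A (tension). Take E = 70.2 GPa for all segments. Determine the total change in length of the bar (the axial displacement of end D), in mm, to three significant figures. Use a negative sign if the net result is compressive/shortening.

4.96 mm

Internal axial forces (sectioning from the free end, tension +): N_CD = 36.5 kN, N_BC = 36.5 kN, N_AB = 61.2 kN.
A_AB = 475.3 mm².
A_BC = 125.4 mm².
A_CD = 370 mm².
δ_AB = 61200·555/(475.3·70200) = 1.018 mm
δ_BC = 36500·779/(125.4·70200) = 3.229 mm
δ_CD = 36500·509/(370·70200) = 0.7152 mm
δ = Σδ_i = 4.962 mm.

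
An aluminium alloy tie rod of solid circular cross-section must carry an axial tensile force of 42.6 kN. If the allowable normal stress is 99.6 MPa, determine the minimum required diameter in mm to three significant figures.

23.3 mm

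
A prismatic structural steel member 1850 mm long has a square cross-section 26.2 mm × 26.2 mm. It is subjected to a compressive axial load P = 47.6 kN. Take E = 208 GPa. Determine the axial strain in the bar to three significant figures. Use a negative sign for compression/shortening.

-3.33e-04

A = 686.4 mm².
σ = N/A = -69.34 MPa; ε = σ/E = -69.34/208000 = -3.334e-04.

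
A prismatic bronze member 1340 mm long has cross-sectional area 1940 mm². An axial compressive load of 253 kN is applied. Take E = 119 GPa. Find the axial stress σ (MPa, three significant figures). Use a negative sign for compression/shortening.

σ = N/A = -253000/1940 = -130.4 MPa.

-130 MPa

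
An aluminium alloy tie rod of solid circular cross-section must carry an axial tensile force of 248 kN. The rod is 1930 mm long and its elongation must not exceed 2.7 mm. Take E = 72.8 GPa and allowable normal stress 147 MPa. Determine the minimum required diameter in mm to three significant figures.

Required area A ≥ P/σ_allow = 248000/147 = 1687 mm².
For a solid circular section, d ≥ √(4A/π) = 46.35 mm.
Elongation limit: A ≥ PL/(Eδ_allow) = 248000·1930/(72800·2.7) = 2435 mm² ⇒ d ≥ 55.68 mm.
The elongation limit governs.

55.7 mm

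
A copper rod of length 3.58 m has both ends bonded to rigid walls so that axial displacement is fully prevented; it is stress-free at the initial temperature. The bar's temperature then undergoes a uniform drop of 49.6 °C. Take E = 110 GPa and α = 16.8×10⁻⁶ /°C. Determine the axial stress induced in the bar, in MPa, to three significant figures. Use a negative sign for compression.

Free thermal expansion αLΔT = 16.8e-6 · 3580 · -49.6 = -2.983 mm.
The walls impose strain ε = −(-2.983)/3580 = 8.3328e-04; σ = Eε = 110000 · 8.3328e-04 = 91.66 MPa.

91.7 MPa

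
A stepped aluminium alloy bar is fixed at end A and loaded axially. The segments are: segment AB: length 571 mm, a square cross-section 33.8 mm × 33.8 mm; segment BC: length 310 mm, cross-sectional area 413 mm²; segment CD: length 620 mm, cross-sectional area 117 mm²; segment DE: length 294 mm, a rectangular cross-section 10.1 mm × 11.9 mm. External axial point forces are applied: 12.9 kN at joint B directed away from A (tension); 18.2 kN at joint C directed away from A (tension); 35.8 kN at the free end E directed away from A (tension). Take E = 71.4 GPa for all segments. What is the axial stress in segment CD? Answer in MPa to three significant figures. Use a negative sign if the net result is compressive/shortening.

Internal axial forces (sectioning from the free end, tension +): N_DE = 35.8 kN, N_CD = 35.8 kN, N_BC = 54 kN, N_AB = 66.9 kN.
σ_CD = N_CD/A_CD = 35800/117 = 306 MPa.

306 MPa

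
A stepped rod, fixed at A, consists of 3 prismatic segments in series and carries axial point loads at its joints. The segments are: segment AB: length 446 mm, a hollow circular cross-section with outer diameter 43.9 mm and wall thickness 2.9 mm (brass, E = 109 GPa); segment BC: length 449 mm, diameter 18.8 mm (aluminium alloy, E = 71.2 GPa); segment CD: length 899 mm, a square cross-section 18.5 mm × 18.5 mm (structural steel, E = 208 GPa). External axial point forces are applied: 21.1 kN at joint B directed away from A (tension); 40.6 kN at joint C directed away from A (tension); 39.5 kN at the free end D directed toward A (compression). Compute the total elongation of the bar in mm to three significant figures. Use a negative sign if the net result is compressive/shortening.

-0.231 mm

Internal axial forces (sectioning from the free end, tension +): N_CD = -39.5 kN, N_BC = 1.1 kN, N_AB = 22.2 kN.
A_AB = 373.5 mm².
A_BC = 277.6 mm².
A_CD = 342.2 mm².
δ_AB = 22200·446/(373.5·109000) = 0.2432 mm
δ_BC = 1100·449/(277.6·71200) = 0.02499 mm
δ_CD = -39500·899/(342.2·208000) = -0.4988 mm
δ = Σδ_i = -0.2307 mm.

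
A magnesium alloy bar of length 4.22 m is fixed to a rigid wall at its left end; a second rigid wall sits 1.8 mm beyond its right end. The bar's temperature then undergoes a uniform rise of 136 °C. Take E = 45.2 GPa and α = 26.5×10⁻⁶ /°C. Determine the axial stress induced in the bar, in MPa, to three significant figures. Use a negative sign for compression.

Free thermal expansion αLΔT = 26.5e-6 · 4220 · 136 = 15.21 mm.
The walls engage after the gap closes; constrained expansion = 15.21 − 1.8 = 13.41 mm.
The walls impose strain ε = −(13.41)/4220 = -3.1775e-03; σ = Eε = 45200 · -3.1775e-03 = -143.6 MPa.

-144 MPa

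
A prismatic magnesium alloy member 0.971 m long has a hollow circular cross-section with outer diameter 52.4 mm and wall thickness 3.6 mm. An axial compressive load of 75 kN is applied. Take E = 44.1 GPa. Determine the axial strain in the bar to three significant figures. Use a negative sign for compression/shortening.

A = 551.9 mm².
σ = N/A = -135.9 MPa; ε = σ/E = -135.9/44100 = -3.081e-03.

-0.00308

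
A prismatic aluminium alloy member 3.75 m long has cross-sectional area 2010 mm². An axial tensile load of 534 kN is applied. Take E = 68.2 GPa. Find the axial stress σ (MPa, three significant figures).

σ = N/A = 534000/2010 = 265.7 MPa.

266 MPa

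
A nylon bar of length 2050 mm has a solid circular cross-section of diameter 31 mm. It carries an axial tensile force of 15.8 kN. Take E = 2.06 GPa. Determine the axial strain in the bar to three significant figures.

0.0102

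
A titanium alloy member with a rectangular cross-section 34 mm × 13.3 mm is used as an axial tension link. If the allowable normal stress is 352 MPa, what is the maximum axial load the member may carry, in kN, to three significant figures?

A = 452.2 mm².
P_max = σ_allow · A = 352 · 452.2 = 159200 N = 159.2 kN.

159 kN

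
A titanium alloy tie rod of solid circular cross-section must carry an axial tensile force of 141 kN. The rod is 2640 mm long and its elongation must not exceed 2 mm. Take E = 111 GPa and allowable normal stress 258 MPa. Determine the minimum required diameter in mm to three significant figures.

Required area A ≥ P/σ_allow = 141000/258 = 546.5 mm².
For a solid circular section, d ≥ √(4A/π) = 26.38 mm.
Elongation limit: A ≥ PL/(Eδ_allow) = 141000·2640/(111000·2) = 1677 mm² ⇒ d ≥ 46.21 mm.
The elongation limit governs.

46.2 mm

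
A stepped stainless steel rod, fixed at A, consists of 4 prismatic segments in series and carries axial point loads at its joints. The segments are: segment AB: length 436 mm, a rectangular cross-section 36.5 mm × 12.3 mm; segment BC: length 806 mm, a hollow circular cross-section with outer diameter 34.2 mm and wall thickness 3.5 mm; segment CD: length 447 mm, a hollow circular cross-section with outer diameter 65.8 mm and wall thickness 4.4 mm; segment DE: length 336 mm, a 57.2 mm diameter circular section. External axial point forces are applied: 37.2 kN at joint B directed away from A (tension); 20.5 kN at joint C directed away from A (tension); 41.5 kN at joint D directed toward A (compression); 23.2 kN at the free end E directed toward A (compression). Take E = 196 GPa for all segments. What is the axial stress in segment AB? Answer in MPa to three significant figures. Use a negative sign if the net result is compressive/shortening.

-15.6 MPa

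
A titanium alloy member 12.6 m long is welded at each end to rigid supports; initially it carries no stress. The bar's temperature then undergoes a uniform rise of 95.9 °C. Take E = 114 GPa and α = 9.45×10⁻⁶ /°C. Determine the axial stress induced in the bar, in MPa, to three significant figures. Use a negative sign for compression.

Free thermal expansion αLΔT = 9.45e-6 · 12600 · 95.9 = 11.42 mm.
The walls impose strain ε = −(11.42)/12600 = -9.0626e-04; σ = Eε = 114000 · -9.0626e-04 = -103.3 MPa.

-103 MPa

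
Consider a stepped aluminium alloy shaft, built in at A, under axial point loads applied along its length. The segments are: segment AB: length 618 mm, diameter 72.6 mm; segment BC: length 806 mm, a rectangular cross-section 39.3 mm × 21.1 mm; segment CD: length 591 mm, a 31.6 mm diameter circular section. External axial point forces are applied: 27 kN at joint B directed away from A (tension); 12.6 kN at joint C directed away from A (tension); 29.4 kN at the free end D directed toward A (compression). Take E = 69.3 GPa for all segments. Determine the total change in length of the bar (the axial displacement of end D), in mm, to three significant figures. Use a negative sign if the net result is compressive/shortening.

-0.533 mm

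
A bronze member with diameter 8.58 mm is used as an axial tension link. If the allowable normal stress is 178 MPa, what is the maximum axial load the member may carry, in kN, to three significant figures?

A = 57.82 mm².
P_max = σ_allow · A = 178 · 57.82 = 10290 N = 10.29 kN.

10.3 kN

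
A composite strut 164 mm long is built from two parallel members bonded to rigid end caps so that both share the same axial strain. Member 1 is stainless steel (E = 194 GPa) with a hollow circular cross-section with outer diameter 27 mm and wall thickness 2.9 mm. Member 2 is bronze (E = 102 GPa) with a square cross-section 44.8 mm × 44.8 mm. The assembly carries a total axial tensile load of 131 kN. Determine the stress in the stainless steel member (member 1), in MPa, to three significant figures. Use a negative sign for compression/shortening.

A_1 = 219.6 mm².
A_2 = 2007 mm².
Equal strain + equilibrium ⇒ each member carries load in proportion to AE: A₁E₁ = 42600000 N, A₂E₂ = 204700000 N, ΣAE = 247300000 N.
σ₁ = P·E₁/ΣAE = 131000·194000/247300000 = 102.8 MPa.

103 MPa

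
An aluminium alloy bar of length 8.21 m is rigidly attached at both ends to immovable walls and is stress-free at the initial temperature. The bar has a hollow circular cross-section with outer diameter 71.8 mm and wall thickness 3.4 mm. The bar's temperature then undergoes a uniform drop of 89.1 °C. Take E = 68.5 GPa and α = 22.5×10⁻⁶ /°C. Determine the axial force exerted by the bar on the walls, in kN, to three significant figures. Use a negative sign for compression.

100 kN

Free thermal expansion αLΔT = 22.5e-6 · 8210 · -89.1 = -16.46 mm.
The walls impose strain ε = −(-16.46)/8210 = 2.0047e-03; σ = Eε = 68500 · 2.0047e-03 = 137.3 MPa.
Wall reaction R = σ·A = 137.3·730.6 = 100300 N = 100.3 kN.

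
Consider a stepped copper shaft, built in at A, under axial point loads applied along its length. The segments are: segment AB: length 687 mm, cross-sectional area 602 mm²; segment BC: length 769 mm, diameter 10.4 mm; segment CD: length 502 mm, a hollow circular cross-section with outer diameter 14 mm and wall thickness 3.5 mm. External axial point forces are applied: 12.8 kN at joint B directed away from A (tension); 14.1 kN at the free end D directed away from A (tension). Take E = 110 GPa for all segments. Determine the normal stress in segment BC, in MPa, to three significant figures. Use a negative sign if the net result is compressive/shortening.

Internal axial forces (sectioning from the free end, tension +): N_CD = 14.1 kN, N_BC = 14.1 kN, N_AB = 26.9 kN.
A_BC = 84.95 mm².
σ_BC = N_BC/A_BC = 14100/84.95 = 166 MPa.

166 MPa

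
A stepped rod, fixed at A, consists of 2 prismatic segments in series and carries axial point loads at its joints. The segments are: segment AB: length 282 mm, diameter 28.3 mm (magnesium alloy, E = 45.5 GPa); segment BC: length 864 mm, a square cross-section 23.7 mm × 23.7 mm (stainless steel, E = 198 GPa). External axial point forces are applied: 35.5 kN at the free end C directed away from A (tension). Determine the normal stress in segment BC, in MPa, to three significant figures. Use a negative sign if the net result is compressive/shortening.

63.2 MPa

Internal axial forces (sectioning from the free end, tension +): N_BC = 35.5 kN, N_AB = 35.5 kN.
A_BC = 561.7 mm².
σ_BC = N_BC/A_BC = 35500/561.7 = 63.2 MPa.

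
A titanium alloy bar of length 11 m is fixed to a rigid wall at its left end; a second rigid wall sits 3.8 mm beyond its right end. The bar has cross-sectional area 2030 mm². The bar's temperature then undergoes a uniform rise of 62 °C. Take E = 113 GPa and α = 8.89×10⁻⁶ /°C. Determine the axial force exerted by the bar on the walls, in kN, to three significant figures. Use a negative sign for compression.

Free thermal expansion αLΔT = 8.89e-6 · 11000 · 62 = 6.063 mm.
The walls engage after the gap closes; constrained expansion = 6.063 − 3.8 = 2.263 mm.
The walls impose strain ε = −(2.263)/11000 = -2.0573e-04; σ = Eε = 113000 · -2.0573e-04 = -23.25 MPa.
Wall reaction R = σ·A = -23.25·2030 = -47190 N = -47.19 kN.

-47.2 kN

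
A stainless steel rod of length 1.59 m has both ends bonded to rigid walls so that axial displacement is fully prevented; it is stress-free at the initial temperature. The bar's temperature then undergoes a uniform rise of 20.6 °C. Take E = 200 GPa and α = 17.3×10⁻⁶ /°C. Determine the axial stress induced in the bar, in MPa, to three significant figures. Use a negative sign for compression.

Free thermal expansion αLΔT = 17.3e-6 · 1590 · 20.6 = 0.5666 mm.
The walls impose strain ε = −(0.5666)/1590 = -3.5638e-04; σ = Eε = 200000 · -3.5638e-04 = -71.28 MPa.

-71.3 MPa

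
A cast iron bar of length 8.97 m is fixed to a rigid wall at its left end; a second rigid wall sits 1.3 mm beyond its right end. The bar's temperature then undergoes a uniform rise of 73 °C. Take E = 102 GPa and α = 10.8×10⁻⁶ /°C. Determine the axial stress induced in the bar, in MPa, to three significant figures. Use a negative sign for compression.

-65.6 MPa

Free thermal expansion αLΔT = 10.8e-6 · 8970 · 73 = 7.072 mm.
The walls engage after the gap closes; constrained expansion = 7.072 − 1.3 = 5.772 mm.
The walls impose strain ε = −(5.772)/8970 = -6.4347e-04; σ = Eε = 102000 · -6.4347e-04 = -65.63 MPa.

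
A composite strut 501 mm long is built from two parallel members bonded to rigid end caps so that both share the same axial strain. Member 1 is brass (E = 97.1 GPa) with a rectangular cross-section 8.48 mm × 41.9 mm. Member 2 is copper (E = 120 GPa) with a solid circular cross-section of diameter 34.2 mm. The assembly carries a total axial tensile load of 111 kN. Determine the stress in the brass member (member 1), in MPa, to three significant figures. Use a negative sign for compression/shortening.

A_1 = 355.3 mm².
A_2 = 918.6 mm².
Equal strain + equilibrium ⇒ each member carries load in proportion to AE: A₁E₁ = 34500000 N, A₂E₂ = 110200000 N, ΣAE = 144700000 N.
σ₁ = P·E₁/ΣAE = 111000·97100/144700000 = 74.47 MPa.

74.5 MPa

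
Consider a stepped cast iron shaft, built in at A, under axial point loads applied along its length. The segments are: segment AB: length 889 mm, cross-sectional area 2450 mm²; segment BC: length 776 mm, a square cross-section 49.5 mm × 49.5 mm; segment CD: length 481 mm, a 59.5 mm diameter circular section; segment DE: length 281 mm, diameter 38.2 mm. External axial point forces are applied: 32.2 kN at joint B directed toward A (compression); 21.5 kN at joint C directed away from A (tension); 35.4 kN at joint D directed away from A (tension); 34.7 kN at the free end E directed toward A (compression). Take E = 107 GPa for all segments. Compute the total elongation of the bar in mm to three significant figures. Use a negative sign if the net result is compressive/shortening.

-0.0466 mm

Internal axial forces (sectioning from the free end, tension +): N_DE = -34.7 kN, N_CD = 0.7 kN, N_BC = 22.2 kN, N_AB = -10 kN.
A_BC = 2450 mm².
A_CD = 2781 mm².
A_DE = 1146 mm².
δ_AB = -10000·889/(2450·107000) = -0.03391 mm
δ_BC = 22200·776/(2450·107000) = 0.06571 mm
δ_CD = 700·481/(2781·107000) = 0.001132 mm
δ_DE = -34700·281/(1146·107000) = -0.07951 mm
δ = Σδ_i = -0.04658 mm.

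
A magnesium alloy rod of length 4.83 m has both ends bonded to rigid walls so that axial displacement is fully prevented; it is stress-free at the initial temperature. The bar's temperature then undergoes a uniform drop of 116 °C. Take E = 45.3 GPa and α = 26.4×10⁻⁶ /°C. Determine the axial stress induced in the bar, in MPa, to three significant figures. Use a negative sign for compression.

139 MPa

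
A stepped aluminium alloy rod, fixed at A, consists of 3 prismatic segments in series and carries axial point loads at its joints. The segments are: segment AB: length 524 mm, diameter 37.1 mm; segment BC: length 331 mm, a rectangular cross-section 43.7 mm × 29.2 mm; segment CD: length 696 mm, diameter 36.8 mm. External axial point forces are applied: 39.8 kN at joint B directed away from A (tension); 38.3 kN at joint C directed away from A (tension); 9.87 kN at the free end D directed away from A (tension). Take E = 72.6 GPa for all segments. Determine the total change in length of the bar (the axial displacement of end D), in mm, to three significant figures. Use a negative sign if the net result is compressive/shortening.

0.848 mm

Internal axial forces (sectioning from the free end, tension +): N_CD = 9.87 kN, N_BC = 48.17 kN, N_AB = 87.97 kN.
A_AB = 1081 mm².
A_BC = 1276 mm².
A_CD = 1064 mm².
δ_AB = 87970·524/(1081·72600) = 0.5873 mm
δ_BC = 48170·331/(1276·72600) = 0.1721 mm
δ_CD = 9870·696/(1064·72600) = 0.08896 mm
δ = Σδ_i = 0.8484 mm.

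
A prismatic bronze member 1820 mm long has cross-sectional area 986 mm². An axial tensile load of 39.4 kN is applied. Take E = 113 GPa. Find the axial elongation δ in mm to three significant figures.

δ_mech = NL/(AE) = 39400·1820/(986·113000) = 0.6436 mm.

0.644 mm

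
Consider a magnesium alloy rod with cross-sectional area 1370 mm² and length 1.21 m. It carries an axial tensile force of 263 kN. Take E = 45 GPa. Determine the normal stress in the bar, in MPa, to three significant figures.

192 MPa

σ = N/A = 263000/1370 = 192 MPa.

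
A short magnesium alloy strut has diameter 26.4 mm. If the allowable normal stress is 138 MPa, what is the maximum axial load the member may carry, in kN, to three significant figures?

A = 547.4 mm².
P_max = σ_allow · A = 138 · 547.4 = 75540 N = 75.54 kN.

75.5 kN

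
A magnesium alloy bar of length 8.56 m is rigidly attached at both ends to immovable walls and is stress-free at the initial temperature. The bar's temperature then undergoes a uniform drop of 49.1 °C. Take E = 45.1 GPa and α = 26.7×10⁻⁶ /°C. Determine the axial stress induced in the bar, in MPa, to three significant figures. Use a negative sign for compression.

59.1 MPa

Free thermal expansion αLΔT = 26.7e-6 · 8560 · -49.1 = -11.22 mm.
The walls impose strain ε = −(-11.22)/8560 = 1.3110e-03; σ = Eε = 45100 · 1.3110e-03 = 59.12 MPa.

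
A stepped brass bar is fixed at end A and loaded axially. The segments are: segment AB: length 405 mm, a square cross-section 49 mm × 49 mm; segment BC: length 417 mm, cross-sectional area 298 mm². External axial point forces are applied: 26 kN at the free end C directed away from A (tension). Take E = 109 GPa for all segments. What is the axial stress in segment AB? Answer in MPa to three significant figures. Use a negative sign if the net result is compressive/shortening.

10.8 MPa

Internal axial forces (sectioning from the free end, tension +): N_BC = 26 kN, N_AB = 26 kN.
A_AB = 2401 mm².
σ_AB = N_AB/A_AB = 26000/2401 = 10.83 MPa.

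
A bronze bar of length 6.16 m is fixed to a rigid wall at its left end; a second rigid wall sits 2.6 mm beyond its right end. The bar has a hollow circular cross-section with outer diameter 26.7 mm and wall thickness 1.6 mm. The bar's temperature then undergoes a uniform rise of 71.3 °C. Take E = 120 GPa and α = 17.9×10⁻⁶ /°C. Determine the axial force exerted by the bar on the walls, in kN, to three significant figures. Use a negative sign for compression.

Free thermal expansion αLΔT = 17.9e-6 · 6160 · 71.3 = 7.862 mm.
The walls engage after the gap closes; constrained expansion = 7.862 − 2.6 = 5.262 mm.
The walls impose strain ε = −(5.262)/6160 = -8.5419e-04; σ = Eε = 120000 · -8.5419e-04 = -102.5 MPa.
Wall reaction R = σ·A = -102.5·126.2 = -12930 N = -12.93 kN.

-12.9 kN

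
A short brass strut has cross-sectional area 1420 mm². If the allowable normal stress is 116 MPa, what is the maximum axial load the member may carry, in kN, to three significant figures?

165 kN

P_max = σ_allow · A = 116 · 1420 = 164700 N = 164.7 kN.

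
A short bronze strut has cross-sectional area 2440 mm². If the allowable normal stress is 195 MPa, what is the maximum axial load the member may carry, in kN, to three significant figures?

P_max = σ_allow · A = 195 · 2440 = 475800 N = 475.8 kN.

476 kN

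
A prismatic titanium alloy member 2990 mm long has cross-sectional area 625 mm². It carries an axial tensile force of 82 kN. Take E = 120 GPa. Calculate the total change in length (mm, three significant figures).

δ_mech = NL/(AE) = 82000·2990/(625·120000) = 3.269 mm.

3.27 mm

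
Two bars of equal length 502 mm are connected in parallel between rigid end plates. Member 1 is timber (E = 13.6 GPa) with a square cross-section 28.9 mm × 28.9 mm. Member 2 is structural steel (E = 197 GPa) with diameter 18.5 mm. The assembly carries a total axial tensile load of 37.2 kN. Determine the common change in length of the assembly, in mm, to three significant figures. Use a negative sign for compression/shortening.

A_1 = 835.2 mm².
A_2 = 268.8 mm².
Equal strain + equilibrium ⇒ each member carries load in proportion to AE: A₁E₁ = 11360000 N, A₂E₂ = 52950000 N, ΣAE = 64310000 N.
δ = PL/ΣAE = 37200·502/64310000 = 0.2904 mm.

0.290 mm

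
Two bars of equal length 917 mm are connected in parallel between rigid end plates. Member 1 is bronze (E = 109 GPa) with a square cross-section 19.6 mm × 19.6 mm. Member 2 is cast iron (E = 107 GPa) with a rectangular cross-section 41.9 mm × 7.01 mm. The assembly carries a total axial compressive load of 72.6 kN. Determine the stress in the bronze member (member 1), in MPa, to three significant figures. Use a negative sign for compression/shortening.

A_1 = 384.2 mm².
A_2 = 293.7 mm².
Equal strain + equilibrium ⇒ each member carries load in proportion to AE: A₁E₁ = 41870000 N, A₂E₂ = 31430000 N, ΣAE = 73300000 N.
σ₁ = P·E₁/ΣAE = -72600·109000/73300000 = -108 MPa.

-108 MPa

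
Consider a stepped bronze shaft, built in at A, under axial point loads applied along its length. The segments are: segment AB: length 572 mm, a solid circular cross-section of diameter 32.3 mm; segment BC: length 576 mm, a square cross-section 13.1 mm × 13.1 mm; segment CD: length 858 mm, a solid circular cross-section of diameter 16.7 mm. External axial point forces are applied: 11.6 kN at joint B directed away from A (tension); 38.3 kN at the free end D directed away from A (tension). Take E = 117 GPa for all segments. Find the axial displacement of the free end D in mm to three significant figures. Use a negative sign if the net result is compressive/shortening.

2.68 mm

Internal axial forces (sectioning from the free end, tension +): N_CD = 38.3 kN, N_BC = 38.3 kN, N_AB = 49.9 kN.
A_AB = 819.4 mm².
A_BC = 171.6 mm².
A_CD = 219 mm².
δ_AB = 49900·572/(819.4·117000) = 0.2977 mm
δ_BC = 38300·576/(171.6·117000) = 1.099 mm
δ_CD = 38300·858/(219·117000) = 1.282 mm
δ = Σδ_i = 2.679 mm.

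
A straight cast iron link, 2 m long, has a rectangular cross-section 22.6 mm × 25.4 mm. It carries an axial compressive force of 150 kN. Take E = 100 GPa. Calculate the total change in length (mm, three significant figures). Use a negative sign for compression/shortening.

A = 574 mm².
δ_mech = NL/(AE) = -150000·2000/(574·100000) = -5.226 mm.

-5.23 mm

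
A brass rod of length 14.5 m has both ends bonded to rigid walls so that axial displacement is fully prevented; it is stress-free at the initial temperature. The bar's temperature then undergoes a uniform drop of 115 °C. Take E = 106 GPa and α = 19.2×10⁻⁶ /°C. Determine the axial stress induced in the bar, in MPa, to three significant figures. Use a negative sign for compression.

234 MPa

Free thermal expansion αLΔT = 19.2e-6 · 14500 · -115 = -32.02 mm.
The walls impose strain ε = −(-32.02)/14500 = 2.2080e-03; σ = Eε = 106000 · 2.2080e-03 = 234 MPa.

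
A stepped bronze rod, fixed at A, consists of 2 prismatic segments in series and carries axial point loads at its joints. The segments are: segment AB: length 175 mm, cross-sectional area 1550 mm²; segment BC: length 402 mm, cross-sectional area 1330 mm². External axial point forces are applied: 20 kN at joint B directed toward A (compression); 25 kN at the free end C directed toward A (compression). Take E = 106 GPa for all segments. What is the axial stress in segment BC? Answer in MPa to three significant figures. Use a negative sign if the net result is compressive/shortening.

-18.8 MPa

Internal axial forces (sectioning from the free end, tension +): N_BC = -25 kN, N_AB = -45 kN.
σ_BC = N_BC/A_BC = -25000/1330 = -18.8 MPa.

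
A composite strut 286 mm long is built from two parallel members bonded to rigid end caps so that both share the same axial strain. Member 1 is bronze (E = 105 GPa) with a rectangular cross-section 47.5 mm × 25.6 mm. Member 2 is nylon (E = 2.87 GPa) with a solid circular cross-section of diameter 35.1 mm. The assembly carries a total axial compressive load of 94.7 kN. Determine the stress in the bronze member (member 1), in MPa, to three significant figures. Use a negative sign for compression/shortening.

-76.2 MPa

A_1 = 1216 mm².
A_2 = 967.6 mm².
Equal strain + equilibrium ⇒ each member carries load in proportion to AE: A₁E₁ = 127700000 N, A₂E₂ = 2777000 N, ΣAE = 130500000 N.
σ₁ = P·E₁/ΣAE = -94700·105000/130500000 = -76.22 MPa.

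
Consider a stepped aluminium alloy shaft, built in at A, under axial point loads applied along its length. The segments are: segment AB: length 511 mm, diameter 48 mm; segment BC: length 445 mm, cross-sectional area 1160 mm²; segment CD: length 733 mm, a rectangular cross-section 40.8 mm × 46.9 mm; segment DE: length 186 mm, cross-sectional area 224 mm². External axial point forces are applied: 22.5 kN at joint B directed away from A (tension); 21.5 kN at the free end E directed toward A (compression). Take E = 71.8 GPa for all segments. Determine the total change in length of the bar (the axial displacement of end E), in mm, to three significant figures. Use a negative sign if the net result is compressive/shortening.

Internal axial forces (sectioning from the free end, tension +): N_DE = -21.5 kN, N_CD = -21.5 kN, N_BC = -21.5 kN, N_AB = 1 kN.
A_AB = 1810 mm².
A_CD = 1914 mm².
δ_AB = 1000·511/(1810·71800) = 0.003933 mm
δ_BC = -21500·445/(1160·71800) = -0.1149 mm
δ_CD = -21500·733/(1914·71800) = -0.1147 mm
δ_DE = -21500·186/(224·71800) = -0.2486 mm
δ = Σδ_i = -0.4743 mm.

-0.474 mm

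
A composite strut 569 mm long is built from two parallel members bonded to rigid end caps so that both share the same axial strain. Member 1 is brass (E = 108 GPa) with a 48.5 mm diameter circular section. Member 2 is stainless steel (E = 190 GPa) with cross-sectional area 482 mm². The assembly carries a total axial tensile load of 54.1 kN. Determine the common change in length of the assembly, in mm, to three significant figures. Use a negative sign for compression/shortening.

0.106 mm

A_1 = 1847 mm².
Equal strain + equilibrium ⇒ each member carries load in proportion to AE: A₁E₁ = 199500000 N, A₂E₂ = 91580000 N, ΣAE = 291100000 N.
δ = PL/ΣAE = 54100·569/291100000 = 0.1057 mm.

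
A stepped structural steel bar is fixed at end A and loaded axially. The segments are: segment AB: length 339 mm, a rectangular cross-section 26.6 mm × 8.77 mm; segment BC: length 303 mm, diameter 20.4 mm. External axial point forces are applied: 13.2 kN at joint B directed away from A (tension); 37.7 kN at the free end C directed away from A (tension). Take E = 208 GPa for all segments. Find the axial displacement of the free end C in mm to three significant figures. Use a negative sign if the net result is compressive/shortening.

0.524 mm

Internal axial forces (sectioning from the free end, tension +): N_BC = 37.7 kN, N_AB = 50.9 kN.
A_AB = 233.3 mm².
A_BC = 326.9 mm².
δ_AB = 50900·339/(233.3·208000) = 0.3556 mm
δ_BC = 37700·303/(326.9·208000) = 0.168 mm
δ = Σδ_i = 0.5236 mm.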